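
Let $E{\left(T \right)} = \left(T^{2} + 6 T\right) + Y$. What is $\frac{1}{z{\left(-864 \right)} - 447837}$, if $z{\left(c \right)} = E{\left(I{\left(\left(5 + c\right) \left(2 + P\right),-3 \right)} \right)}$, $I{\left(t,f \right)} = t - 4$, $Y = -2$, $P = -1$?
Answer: $\frac{1}{291752} \approx 3.4276 \cdot 10^{-6}$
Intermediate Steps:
$I{\left(t,f \right)} = -4 + t$
$E{\left(T \right)} = -2 + T^{2} + 6 T$ ($E{\left(T \right)} = \left(T^{2} + 6 T\right) - 2 = -2 + T^{2} + 6 T$)
$z{\left(c \right)} = 4 + \left(1 + c\right)^{2} + 6 c$ ($z{\left(c \right)} = -2 + \left(-4 + \left(5 + c\right) \left(2 - 1\right)\right)^{2} + 6 \left(-4 + \left(5 + c\right) \left(2 - 1\right)\right) = -2 + \left(-4 + \left(5 + c\right) 1\right)^{2} + 6 \left(-4 + \left(5 + c\right) 1\right) = -2 + \left(-4 + \left(5 + c\right)\right)^{2} + 6 \left(-4 + \left(5 + c\right)\right) = -2 + \left(1 + c\right)^{2} + 6 \left(1 + c\right) = -2 + \left(1 + c\right)^{2} + \left(6 + 6 c\right) = 4 + \left(1 + c\right)^{2} + 6 c$)
$\frac{1}{z{\left(-864 \right)} - 447837} = \frac{1}{\left(5 + \left(-864\right)^{2} + 8 \left(-864\right)\right) - 447837} = \frac{1}{\left(5 + 746496 - 6912\right) - 447837} = \frac{1}{739589 - 447837} = \frac{1}{291752}$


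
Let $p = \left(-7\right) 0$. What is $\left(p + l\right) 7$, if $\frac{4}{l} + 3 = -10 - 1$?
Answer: $-2$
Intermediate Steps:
$p = 0$
$l = - \frac{2}{7}$ ($l = \frac{4}{-3 - 11} = \frac{4}{-14} = 4 \left(- \frac{1}{14}\right) = - \frac{2}{7} \approx -0.28571$)
$\left(p + l\right) 7 = \left(0 - \frac{2}{7}\right) 7 = \left(- \frac{2}{7}\right) 7 = -2$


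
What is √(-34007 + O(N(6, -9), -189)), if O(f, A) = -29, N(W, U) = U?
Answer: 2*I*√8509 ≈ 184.49*I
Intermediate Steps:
√(-34007 + O(N(6, -9), -189)) = √(-34007 - 29) = √(-34036) = 2*I*√8509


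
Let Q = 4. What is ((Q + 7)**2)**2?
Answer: 14641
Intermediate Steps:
((Q + 7)**2)**2 = ((4 + 7)**2)**2 = (11**2)**2 = 121**2 = 14641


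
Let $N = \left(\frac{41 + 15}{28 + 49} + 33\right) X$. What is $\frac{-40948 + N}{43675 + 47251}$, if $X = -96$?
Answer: $- \frac{243022}{500093} \approx -0.48595$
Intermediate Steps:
$N = - \frac{35616}{11}$ ($N = \left(\frac{41 + 15}{28 + 49} + 33\right) \left(-96\right) = \left(\frac{56}{77} + 33\right) \left(-96\right) = \left(56 \cdot \frac{1}{77} + 33\right) \left(-96\right) = \left(\frac{8}{11} + 33\right) \left(-96\right) = \frac{371}{11} \left(-96\right) = - \frac{35616}{11} \approx -3237.8$)
$\frac{-40948 + N}{43675 + 47251} = \frac{-40948 - \frac{35616}{11}}{43675 + 47251} = - \frac{486044}{11 \cdot 90926} = \left(- \frac{486044}{11}\right) \frac{1}{90926} = - \frac{243022}{500093}$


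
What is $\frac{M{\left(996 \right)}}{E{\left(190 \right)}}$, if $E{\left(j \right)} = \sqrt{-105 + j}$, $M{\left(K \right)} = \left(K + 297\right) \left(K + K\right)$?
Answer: $\frac{2575656 \sqrt{85}}{85} \approx 2.7937 \cdot 10^{5}$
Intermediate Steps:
$M{\left(K \right)} = 2 K \left(297 + K\right)$ ($M{\left(K \right)} = \left(297 + K\right) 2 K = 2 K \left(297 + K\right)$)
$\frac{M{\left(996 \right)}}{E{\left(190 \right)}} = \frac{2 \cdot 996 \left(297 + 996\right)}{\sqrt{-105 + 190}} = \frac{2 \cdot 996 \cdot 1293}{\sqrt{85}} = 2575656 \frac{\sqrt{85}}{85} = \frac{2575656 \sqrt{85}}{85}$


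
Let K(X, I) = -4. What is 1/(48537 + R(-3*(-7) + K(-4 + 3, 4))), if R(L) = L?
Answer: 1/48554 ≈ 2.0596e-5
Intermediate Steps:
1/(48537 + R(-3*(-7) + K(-4 + 3, 4))) = 1/(48537 + (-3*(-7) - 4)) = 1/(48537 + (21 - 4)) = 1/(48537 + 17) = 1/48554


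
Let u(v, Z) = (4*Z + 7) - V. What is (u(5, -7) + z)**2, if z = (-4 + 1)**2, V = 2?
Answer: 196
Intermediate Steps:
z = 9 (z = (-3)**2 = 9)
u(v, Z) = 5 + 4*Z (u(v, Z) = (4*Z + 7) - 1*2 = (7 + 4*Z) - 2 = 5 + 4*Z)
(u(5, -7) + z)**2 = ((5 + 4*(-7)) + 9)**2 = ((5 - 28) + 9)**2 = (-23 + 9)**2 = (-14)**2 = 196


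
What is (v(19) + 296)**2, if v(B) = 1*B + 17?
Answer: 110224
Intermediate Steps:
v(B) = 17 + B (v(B) = B + 17 = 17 + B)
(v(19) + 296)**2 = ((17 + 19) + 296)**2 = (36 + 296)**2 = 332**2 = 110224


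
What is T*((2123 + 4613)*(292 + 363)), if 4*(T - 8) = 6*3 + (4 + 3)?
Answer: 62872140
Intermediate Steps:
T = 57/4 (T = 8 + (6*3 + (4 + 3))/4 = 8 + (18 + 7)/4 = 8 + (¼)*25 = 8 + 25/4 = 57/4 ≈ 14.250)
T*((2123 + 4613)*(292 + 363)) = 57*((2123 + 4613)*(292 + 363))/4 = 57*(6736*655)/4 = (57/4)*4412080 = 62872140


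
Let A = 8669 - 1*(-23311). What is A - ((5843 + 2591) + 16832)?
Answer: 6714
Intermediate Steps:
A = 31980 (A = 8669 + 23311 = 31980)
A - ((5843 + 2591) + 16832) = 31980 - ((5843 + 2591) + 16832) = 31980 - (8434 + 16832) = 31980 - 1*25266 = 31980 - 25266 = 6714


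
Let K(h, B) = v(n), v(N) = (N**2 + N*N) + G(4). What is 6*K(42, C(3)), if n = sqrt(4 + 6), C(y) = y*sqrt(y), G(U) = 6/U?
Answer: 129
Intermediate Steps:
C(y) = y**(3/2)
n = sqrt(10) ≈ 3.1623
v(N) = 3/2 + 2*N**2 (v(N) = (N**2 + N*N) + 6/4 = (N**2 + N**2) + 6*(1/4) = 2*N**2 + 3/2 = 3/2 + 2*N**2)
K(h, B) = 43/2 (K(h, B) = 3/2 + 2*(sqrt(10))**2 = 3/2 + 2*10 = 3/2 + 20 = 43/2)
6*K(42, C(3)) = 6*(43/2) = 129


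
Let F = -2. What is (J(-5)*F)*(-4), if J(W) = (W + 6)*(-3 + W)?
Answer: -64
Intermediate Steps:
J(W) = (-3 + W)*(6 + W) (J(W) = (6 + W)*(-3 + W) = (-3 + W)*(6 + W))
(J(-5)*F)*(-4) = ((-18 + (-5)² + 3*(-5))*(-2))*(-4) = ((-18 + 25 - 15)*(-2))*(-4) = -8*(-2)*(-4) = 16*(-4) = -64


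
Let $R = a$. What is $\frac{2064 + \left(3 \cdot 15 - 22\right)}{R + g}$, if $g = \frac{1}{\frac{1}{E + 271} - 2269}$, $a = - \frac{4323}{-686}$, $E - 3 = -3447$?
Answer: $\frac{2576862240729}{7780356524} \approx 331.2$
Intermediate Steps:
$E = -3444$ ($E = 3 - 3447 = -3444$)
$a = \frac{4323}{686}$ ($a = \left(-4323\right) \left(- \frac{1}{686}\right) = \frac{4323}{686} \approx 6.3018$)
$g = - \frac{3173}{7199538}$ ($g = \frac{1}{\frac{1}{-3444 + 271} - 2269} = \frac{1}{\frac{1}{-3173} - 2269} = \frac{1}{- \frac{1}{3173} - 2269} = \frac{1}{- \frac{7199538}{3173}} = - \frac{3173}{7199538} \approx -0.00044072$)
$R = \frac{4323}{686} \approx 6.3018$
$\frac{2064 + \left(3 \cdot 15 - 22\right)}{R + g} = \frac{2064 + \left(3 \cdot 15 - 22\right)}{\frac{4323}{686} - \frac{3173}{7199538}} = \frac{2064 + \left(45 - 22\right)}{\frac{7780356524}{1234720767}} = \left(2064 + 23\right) \frac{1234720767}{7780356524} = 2087 \cdot \frac{1234720767}{7780356524} = \frac{2576862240729}{7780356524}$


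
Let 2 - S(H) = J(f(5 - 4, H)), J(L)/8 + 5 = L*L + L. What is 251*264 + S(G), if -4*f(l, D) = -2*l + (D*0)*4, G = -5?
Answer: 66300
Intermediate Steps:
f(l, D) = l/2 (f(l, D) = -(-2*l + (D*0)*4)/4 = -(-2*l + 0*4)/4 = -(-2*l + 0)/4 = -(-1)*l/2 = l/2)
J(L) = -40 + 8*L + 8*L**2 (J(L) = -40 + 8*(L*L + L) = -40 + 8*(L**2 + L) = -40 + 8*(L + L**2) = -40 + (8*L + 8*L**2) = -40 + 8*L + 8*L**2)
S(H) = 36 (S(H) = 2 - (-40 + 8*((5 - 4)/2) + 8*((5 - 4)/2)**2) = 2 - (-40 + 8*((1/2)*1) + 8*((1/2)*1)**2) = 2 - (-40 + 8*(1/2) + 8*(1/2)**2) = 2 - (-40 + 4 + 8*(1/4)) = 2 - (-40 + 4 + 2) = 2 - 1*(-34) = 2 + 34 = 36)
251*264 + S(G) = 251*264 + 36 = 66264 + 36 = 66300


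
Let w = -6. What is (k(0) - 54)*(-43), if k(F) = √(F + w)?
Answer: 2322 - 43*I*√6 ≈ 2322.0 - 105.33*I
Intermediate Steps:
k(F) = √(-6 + F) (k(F) = √(F - 6) = √(-6 + F))
(k(0) - 54)*(-43) = (√(-6 + 0) - 54)*(-43) = (√(-6) - 54)*(-43) = (I*√6 - 54)*(-43) = (-54 + I*√6)*(-43) = 2322 - 43*I*√6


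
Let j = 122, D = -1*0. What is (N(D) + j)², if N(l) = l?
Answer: 14884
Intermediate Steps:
D = 0
(N(D) + j)² = (0 + 122)² = 122² = 14884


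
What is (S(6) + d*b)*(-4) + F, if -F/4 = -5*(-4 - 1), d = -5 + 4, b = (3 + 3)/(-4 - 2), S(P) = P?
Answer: -128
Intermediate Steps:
b = -1 (b = 6/(-6) = 6*(-⅙) = -1)
d = -1
F = -100 (F = -(-20)*(-4 - 1) = -(-20)*(-5) = -4*25 = -100)
(S(6) + d*b)*(-4) + F = (6 - 1*(-1))*(-4) - 100 = (6 + 1)*(-4) - 100 = 7*(-4) - 100 = -28 - 100 = -128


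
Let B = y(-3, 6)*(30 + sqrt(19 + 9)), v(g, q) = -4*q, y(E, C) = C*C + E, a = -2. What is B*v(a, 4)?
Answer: -15840 - 1056*sqrt(7) ≈ -18634.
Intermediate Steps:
y(E, C) = E + C**2 (y(E, C) = C**2 + E = E + C**2)
B = 990 + 66*sqrt(7) (B = (-3 + 6**2)*(30 + sqrt(19 + 9)) = (-3 + 36)*(30 + sqrt(28)) = 33*(30 + 2*sqrt(7)) = 990 + 66*sqrt(7) ≈ 1164.6)
B*v(a, 4) = (990 + 66*sqrt(7))*(-4*4) = (990 + 66*sqrt(7))*(-16) = -15840 - 1056*sqrt(7)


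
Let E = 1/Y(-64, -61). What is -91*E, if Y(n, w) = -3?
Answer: 91/3 ≈ 30.333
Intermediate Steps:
Y(n, w) = -3 (Y(n, w) = -1*3 = -3)
E = -⅓ (E = 1/(-3) = -⅓ ≈ -0.33333)
-91*E = -91*(-⅓) = 91/3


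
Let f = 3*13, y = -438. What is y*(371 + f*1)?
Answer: -179580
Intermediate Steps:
f = 39
y*(371 + f*1) = -438*(371 + 39*1) = -438*(371 + 39) = -438*410 = -179580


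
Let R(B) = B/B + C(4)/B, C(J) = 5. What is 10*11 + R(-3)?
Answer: 328/3 ≈ 109.33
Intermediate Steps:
R(B) = 1 + 5/B (R(B) = B/B + 5/B = 1 + 5/B)
10*11 + R(-3) = 10*11 + (5 - 3)/(-3) = 110 - 1/3*2 = 110 - 2/3 = 328/3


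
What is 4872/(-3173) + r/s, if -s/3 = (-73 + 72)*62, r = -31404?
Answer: -16758514/98363 ≈ -170.37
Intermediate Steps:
s = 186 (s = -3*(-73 + 72)*62 = -(-3)*62 = -3*(-62) = 186)
4872/(-3173) + r/s = 4872/(-3173) - 31404/186 = 4872*(-1/3173) - 31404*1/186 = -4872/3173 - 5234/31 = -16758514/98363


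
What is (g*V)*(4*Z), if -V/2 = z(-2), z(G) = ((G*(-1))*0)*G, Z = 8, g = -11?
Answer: 0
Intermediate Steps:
z(G) = 0 (z(G) = (-G*0)*G = 0*G = 0)
V = 0 (V = -2*0 = 0)
(g*V)*(4*Z) = (-11*0)*(4*8) = 0*32 = 0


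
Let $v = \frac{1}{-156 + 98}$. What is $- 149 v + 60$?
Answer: $\frac{3629}{58} \approx 62.569$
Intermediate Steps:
$v = - \frac{1}{58}$ ($v = \frac{1}{-58} = - \frac{1}{58} \approx -0.017241$)
$- 149 v + 60 = \left(-149\right) \left(- \frac{1}{58}\right) + 60 = \frac{149}{58} + 60 = \frac{3629}{58}$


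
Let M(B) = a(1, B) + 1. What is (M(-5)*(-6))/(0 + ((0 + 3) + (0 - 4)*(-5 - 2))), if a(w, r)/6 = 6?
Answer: -222/31 ≈ -7.1613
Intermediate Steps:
a(w, r) = 36 (a(w, r) = 6*6 = 36)
M(B) = 37 (M(B) = 36 + 1 = 37)
(M(-5)*(-6))/(0 + ((0 + 3) + (0 - 4)*(-5 - 2))) = (37*(-6))/(0 + ((0 + 3) + (0 - 4)*(-5 - 2))) = -222/(0 + (3 - 4*(-7))) = -222/(0 + (3 + 28)) = -222/(0 + 31) = -222/31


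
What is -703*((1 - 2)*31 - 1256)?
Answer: 904761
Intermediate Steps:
-703*((1 - 2)*31 - 1256) = -703*(-1*31 - 1256) = -703*(-31 - 1256) = -703*(-1287) = 904761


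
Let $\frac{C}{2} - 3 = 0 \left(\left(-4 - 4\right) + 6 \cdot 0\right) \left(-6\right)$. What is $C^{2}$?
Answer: $36$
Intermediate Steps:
$C = 6$ ($C = 6 + 2 \cdot 0 \left(\left(-4 - 4\right) + 6 \cdot 0\right) \left(-6\right) = 6 + 2 \cdot 0 \left(\left(-4 - 4\right) + 0\right) \left(-6\right) = 6 + 2 \cdot 0 \left(-8 + 0\right) \left(-6\right) = 6 + 2 \cdot 0 \left(-8\right) \left(-6\right) = 6 + 2 \cdot 0 \left(-6\right) = 6 + 2 \cdot 0 = 6 + 0 = 6$)
$C^{2} = 6^{2} = 36$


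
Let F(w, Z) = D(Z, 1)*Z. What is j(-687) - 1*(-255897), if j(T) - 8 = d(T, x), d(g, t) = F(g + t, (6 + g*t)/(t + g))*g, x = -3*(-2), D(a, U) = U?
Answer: 57147871/227 ≈ 2.5175e+5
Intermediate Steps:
x = 6
F(w, Z) = Z (F(w, Z) = 1*Z = Z)
d(g, t) = g*(6 + g*t)/(g + t) (d(g, t) = ((6 + g*t)/(t + g))*g = ((6 + g*t)/(g + t))*g = g*(6 + g*t)/(g + t))
j(T) = 8 + T*(6 + 6*T)/(6 + T) (j(T) = 8 + T*(6 + T*6)/(T + 6) = 8 + T*(6 + 6*T)/(6 + T))
j(-687) - 1*(-255897) = 2*(24 + 3*(-687)**2 + 7*(-687))/(6 - 687) - 1*(-255897) = 2*(24 + 3*471969 - 4809)/(-681) + 255897 = 2*(-1/681)*(24 + 1415907 - 4809) + 255897 = 2*(-1/681)*1411122 + 255897 = -940748/227 + 255897 = 57147871/227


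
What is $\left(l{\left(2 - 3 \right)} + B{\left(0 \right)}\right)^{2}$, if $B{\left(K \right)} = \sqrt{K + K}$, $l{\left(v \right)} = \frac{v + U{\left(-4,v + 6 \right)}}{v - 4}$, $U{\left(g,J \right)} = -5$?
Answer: $\frac{36}{25} \approx 1.44$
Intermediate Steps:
$l{\left(v \right)} = \frac{-5 + v}{-4 + v}$ ($l{\left(v \right)} = \frac{v - 5}{v - 4} = \frac{-5 + v}{-4 + v}$)
$B{\left(K \right)} = \sqrt{2} \sqrt{K}$ ($B{\left(K \right)} = \sqrt{2 K} = \sqrt{2} \sqrt{K}$)
$\left(l{\left(2 - 3 \right)} + B{\left(0 \right)}\right)^{2} = \left(\frac{-5 + \left(2 - 3\right)}{-4 + \left(2 - 3\right)} + \sqrt{2} \sqrt{0}\right)^{2} = \left(\frac{-5 + \left(2 - 3\right)}{-4 + \left(2 - 3\right)} + \sqrt{2} \cdot 0\right)^{2} = \left(\frac{-5 - 1}{-4 - 1} + 0\right)^{2} = \left(\frac{1}{-5} \left(-6\right) + 0\right)^{2} = \left(\left(- \frac{1}{5}\right) \left(-6\right) + 0\right)^{2} = \left(\frac{6}{5} + 0\right)^{2} = \left(\frac{6}{5}\right)^{2} = \frac{36}{25}$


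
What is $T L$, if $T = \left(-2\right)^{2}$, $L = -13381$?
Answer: $-53524$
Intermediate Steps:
$T = 4$
$T L = 4 \left(-13381\right) = -53524$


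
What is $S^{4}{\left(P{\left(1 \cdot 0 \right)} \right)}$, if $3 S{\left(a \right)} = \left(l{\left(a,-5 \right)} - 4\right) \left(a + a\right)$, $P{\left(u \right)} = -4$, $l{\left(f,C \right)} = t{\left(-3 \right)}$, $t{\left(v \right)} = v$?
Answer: $\frac{9834496}{81} \approx 1.2141 \cdot 10^{5}$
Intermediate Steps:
$l{\left(f,C \right)} = -3$
$S{\left(a \right)} = - \frac{14 a}{3}$ ($S{\left(a \right)} = \frac{\left(-3 - 4\right) \left(a + a\right)}{3} = \frac{\left(-7\right) 2 a}{3} = \frac{\left(-14\right) a}{3} = - \frac{14 a}{3}$)
$S^{4}{\left(P{\left(1 \cdot 0 \right)} \right)} = \left(\left(- \frac{14}{3}\right) \left(-4\right)\right)^{4} = \left(\frac{56}{3}\right)^{4} = \frac{9834496}{81}$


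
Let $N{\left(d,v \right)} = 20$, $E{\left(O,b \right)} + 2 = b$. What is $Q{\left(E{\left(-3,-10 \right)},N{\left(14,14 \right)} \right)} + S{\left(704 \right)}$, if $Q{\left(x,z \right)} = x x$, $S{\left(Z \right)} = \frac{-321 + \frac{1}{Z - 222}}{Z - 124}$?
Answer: $\frac{40101919}{279560} \approx 143.45$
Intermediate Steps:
$E{\left(O,b \right)} = -2 + b$
$S{\left(Z \right)} = \frac{-321 + \frac{1}{-222 + Z}}{-124 + Z}$
$Q{\left(x,z \right)} = x^{2}$
$Q{\left(E{\left(-3,-10 \right)},N{\left(14,14 \right)} \right)} + S{\left(704 \right)} = \left(-2 - 10\right)^{2} + \frac{71263 - 225984}{27528 + 704^{2} - 243584} = \left(-12\right)^{2} + \frac{71263 - 225984}{27528 + 495616 - 243584} = 144 + \frac{1}{279560} \left(-154721\right) = 144 - \frac{154721}{279560} = \frac{40101919}{279560}$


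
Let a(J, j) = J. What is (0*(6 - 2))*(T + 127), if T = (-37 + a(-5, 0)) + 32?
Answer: 0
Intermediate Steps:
T = -10 (T = (-37 - 5) + 32 = -42 + 32 = -10)
(0*(6 - 2))*(T + 127) = (0*(6 - 2))*(-10 + 127) = (0*4)*117 = 0*117 = 0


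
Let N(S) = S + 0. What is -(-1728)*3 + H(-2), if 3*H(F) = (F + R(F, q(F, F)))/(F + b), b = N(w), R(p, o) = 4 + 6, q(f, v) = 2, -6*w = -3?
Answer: 46640/9 ≈ 5182.2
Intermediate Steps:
w = ½ (w = -⅙*(-3) = ½ ≈ 0.50000)
R(p, o) = 10
N(S) = S
b = ½ ≈ 0.50000
H(F) = (10 + F)/(3*(½ + F)) (H(F) = ((F + 10)/(F + ½))/3 = ((10 + F)/(½ + F))/3 = (10 + F)/(3*(½ + F)))
-(-1728)*3 + H(-2) = -(-1728)*3 + 2*(10 - 2)/(3*(1 + 2*(-2))) = -48*(-108) + (⅔)*8/(1 - 4) = 5184 + (⅔)*8/(-3) = 5184 + (⅔)*(-⅓)*8 = 5184 - 16/9 = 46640/9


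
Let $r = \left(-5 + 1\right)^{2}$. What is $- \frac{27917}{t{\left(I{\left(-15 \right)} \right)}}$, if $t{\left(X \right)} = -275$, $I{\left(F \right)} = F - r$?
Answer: $\frac{27917}{275} \approx 101.52$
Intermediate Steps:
$r = 16$ ($r = \left(-4\right)^{2} = 16$)
$I{\left(F \right)} = -16 + F$ ($I{\left(F \right)} = F - 16 = -16 + F$)
$- \frac{27917}{t{\left(I{\left(-15 \right)} \right)}} = - \frac{27917}{-275} = \left(-27917\right) \left(- \frac{1}{275}\right) = \frac{27917}{275}$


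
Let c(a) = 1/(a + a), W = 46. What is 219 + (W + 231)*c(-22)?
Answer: 9359/44 ≈ 212.70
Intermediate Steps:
c(a) = 1/(2*a)
219 + (W + 231)*c(-22) = 219 + (46 + 231)*((1/2)/(-22)) = 219 + 277*((1/2)*(-1/22)) = 219 + 277*(-1/44) = 219 - 277/44 = 9359/44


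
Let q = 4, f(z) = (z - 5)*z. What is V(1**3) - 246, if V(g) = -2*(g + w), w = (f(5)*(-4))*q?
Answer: -248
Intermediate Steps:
f(z) = z*(-5 + z) (f(z) = (-5 + z)*z = z*(-5 + z))
w = 0 (w = ((5*(-5 + 5))*(-4))*4 = ((5*0)*(-4))*4 = (0*(-4))*4 = 0*4 = 0)
V(g) = -2*g (V(g) = -2*(g + 0) = -2*g)
V(1**3) - 246 = -2*1**3 - 246 = -2*1 - 246 = -2 - 246 = -248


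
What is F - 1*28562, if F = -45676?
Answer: -74238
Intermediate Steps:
F - 1*28562 = -45676 - 1*28562 = -45676 - 28562 = -74238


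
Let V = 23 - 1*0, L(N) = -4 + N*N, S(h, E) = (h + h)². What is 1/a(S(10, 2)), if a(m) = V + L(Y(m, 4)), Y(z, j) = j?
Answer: 1/35 ≈ 0.028571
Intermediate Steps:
S(h, E) = 4*h² (S(h, E) = (2*h)² = 4*h²)
L(N) = -4 + N²
V = 23 (V = 23 + 0 = 23)
a(m) = 35 (a(m) = 23 + (-4 + 4²) = 23 + (-4 + 16) = 23 + 12 = 35)
1/a(S(10, 2)) = 1/35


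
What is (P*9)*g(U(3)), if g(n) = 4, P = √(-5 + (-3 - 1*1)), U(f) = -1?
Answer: 108*I ≈ 108.0*I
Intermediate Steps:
P = 3*I (P = √(-5 + (-3 - 1)) = √(-5 - 4) = √(-9) = 3*I ≈ 3.0*I)
(P*9)*g(U(3)) = ((3*I)*9)*4 = (27*I)*4 = 108*I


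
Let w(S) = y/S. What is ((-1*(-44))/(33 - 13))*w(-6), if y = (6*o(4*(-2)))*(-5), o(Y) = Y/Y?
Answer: 11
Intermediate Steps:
o(Y) = 1
y = -30 (y = (6*1)*(-5) = 6*(-5) = -30)
w(S) = -30/S
((-1*(-44))/(33 - 13))*w(-6) = ((-1*(-44))/(33 - 13))*(-30/(-6)) = (44/20)*(-30*(-1/6)) = ((1/20)*44)*5 = (11/5)*5 = 11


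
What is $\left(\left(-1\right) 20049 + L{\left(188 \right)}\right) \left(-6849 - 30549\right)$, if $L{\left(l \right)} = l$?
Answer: $742761678$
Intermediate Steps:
$\left(\left(-1\right) 20049 + L{\left(188 \right)}\right) \left(-6849 - 30549\right) = \left(\left(-1\right) 20049 + 188\right) \left(-6849 - 30549\right) = \left(-20049 + 188\right) \left(-37398\right) = \left(-19861\right) \left(-37398\right) = 742761678$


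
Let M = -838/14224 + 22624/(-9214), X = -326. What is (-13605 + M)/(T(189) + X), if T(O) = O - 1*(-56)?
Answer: 445849988597/2653963704 ≈ 167.99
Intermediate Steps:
T(O) = 56 + O (T(O) = O + 56 = 56 + O)
M = -82381277/32764984 (M = -838*1/14224 + 22624*(-1/9214) = -419/7112 - 11312/4607 = -82381277/32764984 ≈ -2.5143)
(-13605 + M)/(T(189) + X) = (-13605 - 82381277/32764984)/((56 + 189) - 326) = -445849988597/(32764984*(245 - 326)) = -445849988597/32764984/(-81) = -445849988597/32764984*(-1/81) = 445849988597/2653963704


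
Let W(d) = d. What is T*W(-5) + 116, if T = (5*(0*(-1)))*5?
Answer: 116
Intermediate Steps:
T = 0 (T = (5*0)*5 = 0*5 = 0)
T*W(-5) + 116 = 0*(-5) + 116 = 0 + 116 = 116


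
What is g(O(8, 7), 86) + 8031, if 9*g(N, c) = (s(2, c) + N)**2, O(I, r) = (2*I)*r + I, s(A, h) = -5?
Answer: 85504/9 ≈ 9500.4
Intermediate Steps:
O(I, r) = I + 2*I*r (O(I, r) = 2*I*r + I = I + 2*I*r)
g(N, c) = (-5 + N)**2/9
g(O(8, 7), 86) + 8031 = (-5 + 8*(1 + 2*7))**2/9 + 8031 = (-5 + 8*(1 + 14))**2/9 + 8031 = (-5 + 8*15)**2/9 + 8031 = (-5 + 120)**2/9 + 8031 = (1/9)*115**2 + 8031 = (1/9)*13225 + 8031 = 13225/9 + 8031 = 85504/9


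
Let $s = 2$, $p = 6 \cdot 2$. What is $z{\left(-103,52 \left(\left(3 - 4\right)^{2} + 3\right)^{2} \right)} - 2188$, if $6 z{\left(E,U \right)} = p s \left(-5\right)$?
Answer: $-2208$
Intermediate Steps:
$p = 12$
$z{\left(E,U \right)} = -20$ ($z{\left(E,U \right)} = \frac{12 \cdot 2 \left(-5\right)}{6} = \frac{24 \left(-5\right)}{6} = \frac{1}{6} \left(-120\right) = -20$)
$z{\left(-103,52 \left(\left(3 - 4\right)^{2} + 3\right)^{2} \right)} - 2188 = -20 - 2188 = -2208$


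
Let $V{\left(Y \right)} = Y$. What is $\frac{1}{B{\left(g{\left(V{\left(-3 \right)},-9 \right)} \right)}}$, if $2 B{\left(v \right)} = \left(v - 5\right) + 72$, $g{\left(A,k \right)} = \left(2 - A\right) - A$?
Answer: $\frac{2}{75} \approx 0.026667$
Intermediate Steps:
$g{\left(A,k \right)} = 2 - 2 A$
$B{\left(v \right)} = \frac{67}{2} + \frac{v}{2}$ ($B{\left(v \right)} = \frac{\left(v - 5\right) + 72}{2} = \frac{\left(-5 + v\right) + 72}{2} = \frac{67 + v}{2} = \frac{67}{2} + \frac{v}{2}$)
$\frac{1}{B{\left(g{\left(V{\left(-3 \right)},-9 \right)} \right)}} = \frac{1}{\frac{67}{2} + \frac{2 - -6}{2}} = \frac{1}{\frac{67}{2} + \frac{2 + 6}{2}} = \frac{1}{\frac{67}{2} + \frac{1}{2} \cdot 8} = \frac{1}{\frac{67}{2} + 4} = \frac{1}{\frac{75}{2}} = \frac{2}{75}$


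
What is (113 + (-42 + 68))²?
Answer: 19321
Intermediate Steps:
(113 + (-42 + 68))² = (113 + 26)² = 139² = 19321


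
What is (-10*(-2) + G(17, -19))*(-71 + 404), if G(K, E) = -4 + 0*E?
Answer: 5328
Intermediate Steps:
G(K, E) = -4 (G(K, E) = -4 + 0 = -4)
(-10*(-2) + G(17, -19))*(-71 + 404) = (-10*(-2) - 4)*(-71 + 404) = (20 - 4)*333 = 16*333 = 5328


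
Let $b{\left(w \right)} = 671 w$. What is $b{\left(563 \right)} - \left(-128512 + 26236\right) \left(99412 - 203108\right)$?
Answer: $-10605234323$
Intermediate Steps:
$b{\left(563 \right)} - \left(-128512 + 26236\right) \left(99412 - 203108\right) = 671 \cdot 563 - \left(-128512 + 26236\right) \left(99412 - 203108\right) = 377773 - \left(-102276\right) \left(-103696\right) = 377773 - 10605612096 = -10605234323$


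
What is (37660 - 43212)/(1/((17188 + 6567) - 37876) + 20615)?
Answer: -39199896/145552207 ≈ -0.26932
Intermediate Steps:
(37660 - 43212)/(1/((17188 + 6567) - 37876) + 20615) = -5552/(1/(23755 - 37876) + 20615) = -5552/(1/(-14121) + 20615) = -5552/(-1/14121 + 20615) = -5552/291104414/14121 = -5552*14121/291104414 = -39199896/145552207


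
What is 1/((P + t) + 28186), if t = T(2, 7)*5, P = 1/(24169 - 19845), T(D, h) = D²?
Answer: 4324/121962745 ≈ 3.5453e-5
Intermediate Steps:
P = 1/4324 ≈ 0.00023127
t = 20 (t = 2²*5 = 4*5 = 20)
1/((P + t) + 28186) = 1/((1/4324 + 20) + 28186) = 1/(86481/4324 + 28186) = 1/(121962745/4324) = 4324/121962745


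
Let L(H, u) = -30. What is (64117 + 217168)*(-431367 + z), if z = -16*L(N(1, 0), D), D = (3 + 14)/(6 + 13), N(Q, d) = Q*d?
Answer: -121202049795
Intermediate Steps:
D = 17/19 ≈ 0.89474
z = 480 (z = -16*(-30) = 480)
(64117 + 217168)*(-431367 + z) = (64117 + 217168)*(-431367 + 480) = 281285*(-430887) = -121202049795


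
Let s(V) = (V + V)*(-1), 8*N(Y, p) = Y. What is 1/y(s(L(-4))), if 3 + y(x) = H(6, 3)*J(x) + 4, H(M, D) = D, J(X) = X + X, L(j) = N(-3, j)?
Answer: 2/11 ≈ 0.18182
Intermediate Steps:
N(Y, p) = Y/8
L(j) = -3/8 (L(j) = (⅛)*(-3) = -3/8)
J(X) = 2*X
s(V) = -2*V (s(V) = (2*V)*(-1) = -2*V)
y(x) = 1 + 6*x (y(x) = -3 + (3*(2*x) + 4) = -3 + (6*x + 4) = -3 + (4 + 6*x) = 1 + 6*x)
1/y(s(L(-4))) = 1/(1 + 6*(-2*(-3/8))) = 1/(1 + 6*(¾)) = 1/(1 + 9/2) = 1/(11/2) = 2/11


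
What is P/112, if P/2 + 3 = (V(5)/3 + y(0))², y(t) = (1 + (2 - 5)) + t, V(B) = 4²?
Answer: 73/504 ≈ 0.14484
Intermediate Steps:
V(B) = 16
y(t) = -2 + t (y(t) = (1 - 3) + t = -2 + t)
P = 146/9 (P = -6 + 2*(16/3 + (-2 + 0))² = -6 + 2*((⅓)*16 - 2)² = -6 + 2*(16/3 - 2)² = -6 + 2*(10/3)² = -6 + 2*(100/9) = -6 + 200/9 = 146/9 ≈ 16.222)
P/112 = (146/9)/112 = (146/9)*(1/112) = 73/504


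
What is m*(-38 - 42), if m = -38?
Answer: 3040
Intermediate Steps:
m*(-38 - 42) = -38*(-38 - 42) = -38*(-80) = 3040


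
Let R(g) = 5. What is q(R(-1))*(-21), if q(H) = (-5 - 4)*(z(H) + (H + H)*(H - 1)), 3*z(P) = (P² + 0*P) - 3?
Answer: 8946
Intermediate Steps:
z(P) = -1 + P²/3 (z(P) = ((P² + 0*P) - 3)/3 = ((P² + 0) - 3)/3 = (P² - 3)/3 = (-3 + P²)/3 = -1 + P²/3)
q(H) = 9 - 3*H² - 18*H*(-1 + H) (q(H) = (-5 - 4)*((-1 + H²/3) + (H + H)*(H - 1)) = -9*((-1 + H²/3) + (2*H)*(-1 + H)) = -9*((-1 + H²/3) + 2*H*(-1 + H)) = -9*(-1 + H²/3 + 2*H*(-1 + H)) = 9 - 3*H² - 18*H*(-1 + H))
q(R(-1))*(-21) = (9 - 21*5² + 18*5)*(-21) = (9 - 21*25 + 90)*(-21) = (9 - 525 + 90)*(-21) = -426*(-21) = 8946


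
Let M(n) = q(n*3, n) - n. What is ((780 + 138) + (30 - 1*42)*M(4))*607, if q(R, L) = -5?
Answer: 622782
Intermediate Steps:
M(n) = -5 - n
((780 + 138) + (30 - 1*42)*M(4))*607 = ((780 + 138) + (30 - 1*42)*(-5 - 1*4))*607 = (918 + (30 - 42)*(-5 - 4))*607 = (918 - 12*(-9))*607 = (918 + 108)*607 = 1026*607 = 622782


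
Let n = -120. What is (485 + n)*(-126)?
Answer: -45990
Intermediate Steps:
(485 + n)*(-126) = (485 - 120)*(-126) = 365*(-126) = -45990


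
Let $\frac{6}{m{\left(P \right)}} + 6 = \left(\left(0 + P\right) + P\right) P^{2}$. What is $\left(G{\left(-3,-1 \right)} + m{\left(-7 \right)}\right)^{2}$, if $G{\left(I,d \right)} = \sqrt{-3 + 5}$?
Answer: $\frac{239441}{119716} - \frac{3 \sqrt{2}}{173} \approx 1.9756$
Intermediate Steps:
$m{\left(P \right)} = \frac{6}{-6 + 2 P^{3}}$ ($m{\left(P \right)} = \frac{6}{-6 + \left(\left(0 + P\right) + P\right) P^{2}} = \frac{6}{-6 + \left(P + P\right) P^{2}} = \frac{6}{-6 + 2 P P^{2}} = \frac{6}{-6 + 2 P^{3}}$)
$G{\left(I,d \right)} = \sqrt{2}$
$\left(G{\left(-3,-1 \right)} + m{\left(-7 \right)}\right)^{2} = \left(\sqrt{2} + \frac{3}{-3 + \left(-7\right)^{3}}\right)^{2} = \left(\sqrt{2} + \frac{3}{-3 - 343}\right)^{2} = \left(\sqrt{2} + \frac{3}{-346}\right)^{2} = \left(\sqrt{2} + 3 \left(- \frac{1}{346}\right)\right)^{2} = \left(\sqrt{2} - \frac{3}{346}\right)^{2} = \left(- \frac{3}{346} + \sqrt{2}\right)^{2}$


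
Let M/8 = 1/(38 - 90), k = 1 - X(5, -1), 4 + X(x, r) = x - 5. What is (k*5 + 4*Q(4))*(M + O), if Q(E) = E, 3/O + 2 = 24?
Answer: -205/286 ≈ -0.71678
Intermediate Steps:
O = 3/22 (O = 3/(-2 + 24) = 3/22 ≈ 0.13636)
X(x, r) = -9 + x (X(x, r) = -4 + (x - 5) = -4 + (-5 + x) = -9 + x)
k = 5 (k = 1 - (-9 + 5) = 1 - 1*(-4) = 1 + 4 = 5)
M = -2/13 (M = 8/(38 - 90) = 8/(-52) = 8*(-1/52) = -2/13 ≈ -0.15385)
(k*5 + 4*Q(4))*(M + O) = (5*5 + 4*4)*(-2/13 + 3/22) = (25 + 16)*(-5/286) = 41*(-5/286) = -205/286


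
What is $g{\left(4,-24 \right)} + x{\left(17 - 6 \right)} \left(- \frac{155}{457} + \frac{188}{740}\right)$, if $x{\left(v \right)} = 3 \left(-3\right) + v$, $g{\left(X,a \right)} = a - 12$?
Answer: $- \frac{3058012}{84545} \approx -36.17$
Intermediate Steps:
$g{\left(X,a \right)} = -12 + a$
$x{\left(v \right)} = -9 + v$
$g{\left(4,-24 \right)} + x{\left(17 - 6 \right)} \left(- \frac{155}{457} + \frac{188}{740}\right) = \left(-12 - 24\right) + \left(-9 + \left(17 - 6\right)\right) \left(- \frac{155}{457} + \frac{188}{740}\right) = -36 + \left(-9 + 11\right) \left(\left(-155\right) \frac{1}{457} + 188 \cdot \frac{1}{740}\right) = -36 + 2 \left(- \frac{155}{457} + \frac{47}{185}\right) = -36 + 2 \left(- \frac{7196}{84545}\right) = -36 - \frac{14392}{84545} = - \frac{3058012}{84545}$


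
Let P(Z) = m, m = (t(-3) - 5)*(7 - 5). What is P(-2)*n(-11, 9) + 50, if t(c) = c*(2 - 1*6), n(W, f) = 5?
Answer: 120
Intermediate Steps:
t(c) = -4*c (t(c) = c*(2 - 6) = c*(-4) = -4*c)
m = 14 (m = (-4*(-3) - 5)*(7 - 5) = (12 - 5)*2 = 7*2 = 14)
P(Z) = 14
P(-2)*n(-11, 9) + 50 = 14*5 + 50 = 70 + 50 = 120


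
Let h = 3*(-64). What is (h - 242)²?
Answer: 188356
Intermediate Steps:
h = -192
(h - 242)² = (-192 - 242)² = (-434)² = 188356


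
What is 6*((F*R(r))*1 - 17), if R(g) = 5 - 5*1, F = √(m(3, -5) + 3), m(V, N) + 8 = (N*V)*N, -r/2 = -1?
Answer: -102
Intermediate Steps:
r = 2 (r = -2*(-1) = 2)
m(V, N) = -8 + V*N² (m(V, N) = -8 + (N*V)*N = -8 + V*N²)
F = √70 (F = √((-8 + 3*(-5)²) + 3) = √((-8 + 3*25) + 3) = √((-8 + 75) + 3) = √(67 + 3) = √70 ≈ 8.3666)
R(g) = 0 (R(g) = 5 - 5 = 0)
6*((F*R(r))*1 - 17) = 6*((√70*0)*1 - 17) = 6*(0*1 - 17) = 6*(0 - 17) = 6*(-17) = -102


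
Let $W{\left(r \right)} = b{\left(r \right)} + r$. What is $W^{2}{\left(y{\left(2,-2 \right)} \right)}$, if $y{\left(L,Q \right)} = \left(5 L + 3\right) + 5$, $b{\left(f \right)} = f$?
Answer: $1296$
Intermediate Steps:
$y{\left(L,Q \right)} = 8 + 5 L$ ($y{\left(L,Q \right)} = \left(3 + 5 L\right) + 5 = 8 + 5 L$)
$W{\left(r \right)} = 2 r$ ($W{\left(r \right)} = r + r = 2 r$)
$W^{2}{\left(y{\left(2,-2 \right)} \right)} = \left(2 \left(8 + 5 \cdot 2\right)\right)^{2} = \left(2 \left(8 + 10\right)\right)^{2} = \left(2 \cdot 18\right)^{2} = 36^{2} = 1296$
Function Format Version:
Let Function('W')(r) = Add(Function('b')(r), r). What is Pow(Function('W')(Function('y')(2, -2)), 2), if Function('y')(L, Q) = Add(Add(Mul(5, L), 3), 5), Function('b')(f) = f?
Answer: 1296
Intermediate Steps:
Function('y')(L, Q) = Add(8, Mul(5, L)) (Function('y')(L, Q) = Add(Add(3, Mul(5, L)), 5) = Add(8, Mul(5, L)))
Function('W')(r) = Mul(2, r) (Function('W')(r) = Add(r, r) = Mul(2, r))
Pow(Function('W')(Function('y')(2, -2)), 2) = Pow(Mul(2, Add(8, Mul(5, 2))), 2) = Pow(Mul(2, Add(8, 10)), 2) = Pow(Mul(2, 18), 2) = Pow(36, 2) = 1296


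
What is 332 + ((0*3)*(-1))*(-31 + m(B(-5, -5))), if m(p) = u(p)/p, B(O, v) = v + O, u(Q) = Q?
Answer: 332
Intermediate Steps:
B(O, v) = O + v
m(p) = 1 (m(p) = p/p = 1)
332 + ((0*3)*(-1))*(-31 + m(B(-5, -5))) = 332 + ((0*3)*(-1))*(-31 + 1) = 332 + (0*(-1))*(-30) = 332 + 0*(-30) = 332 + 0 = 332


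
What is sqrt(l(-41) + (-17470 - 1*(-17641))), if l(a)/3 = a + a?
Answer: 5*I*sqrt(3) ≈ 8.6602*I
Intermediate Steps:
l(a) = 6*a (l(a) = 3*(a + a) = 3*(2*a) = 6*a)
sqrt(l(-41) + (-17470 - 1*(-17641))) = sqrt(6*(-41) + (-17470 - 1*(-17641))) = sqrt(-246 + (-17470 + 17641)) = sqrt(-246 + 171) = sqrt(-75) = 5*I*sqrt(3)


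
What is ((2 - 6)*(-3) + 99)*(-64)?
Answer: -7104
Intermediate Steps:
((2 - 6)*(-3) + 99)*(-64) = (-4*(-3) + 99)*(-64) = (12 + 99)*(-64) = 111*(-64) = -7104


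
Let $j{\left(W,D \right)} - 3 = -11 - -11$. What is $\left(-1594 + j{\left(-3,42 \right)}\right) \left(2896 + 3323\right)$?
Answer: $-9894429$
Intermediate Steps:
$j{\left(W,D \right)} = 3$ ($j{\left(W,D \right)} = 3 - 0 = 3 + \left(-11 + 11\right) = 3 + 0 = 3$)
$\left(-1594 + j{\left(-3,42 \right)}\right) \left(2896 + 3323\right) = \left(-1594 + 3\right) \left(2896 + 3323\right) = \left(-1591\right) 6219 = -9894429$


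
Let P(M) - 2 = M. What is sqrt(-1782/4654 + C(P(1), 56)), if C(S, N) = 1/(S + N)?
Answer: I*sqrt(6897874906)/137293 ≈ 0.60494*I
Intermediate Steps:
P(M) = 2 + M
C(S, N) = 1/(N + S)
sqrt(-1782/4654 + C(P(1), 56)) = sqrt(-1782/4654 + 1/(56 + (2 + 1))) = sqrt(-1782*1/4654 + 1/(56 + 3)) = sqrt(-891/2327 + 1/59) = sqrt(-50242/137293) = I*sqrt(6897874906)/137293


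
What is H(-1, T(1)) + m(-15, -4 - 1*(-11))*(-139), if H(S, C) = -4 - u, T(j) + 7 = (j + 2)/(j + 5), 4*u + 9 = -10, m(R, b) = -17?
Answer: 9455/4 ≈ 2363.8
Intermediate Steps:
u = -19/4 (u = -9/4 + (¼)*(-10) = -9/4 - 5/2 = -19/4 ≈ -4.7500)
T(j) = -7 + (2 + j)/(5 + j) (T(j) = -7 + (j + 2)/(j + 5) = -7 + (2 + j)/(5 + j))
H(S, C) = ¾ (H(S, C) = -4 - 1*(-19/4) = -4 + 19/4 = ¾)
H(-1, T(1)) + m(-15, -4 - 1*(-11))*(-139) = ¾ - 17*(-139) = ¾ + 2363 = 9455/4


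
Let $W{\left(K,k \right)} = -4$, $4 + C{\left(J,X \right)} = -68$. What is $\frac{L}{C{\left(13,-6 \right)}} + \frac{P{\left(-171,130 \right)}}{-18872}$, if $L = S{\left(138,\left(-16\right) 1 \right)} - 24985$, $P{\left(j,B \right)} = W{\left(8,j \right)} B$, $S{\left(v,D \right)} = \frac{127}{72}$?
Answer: $\frac{4243689647}{12229056} \approx 347.02$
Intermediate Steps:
$S{\left(v,D \right)} = \frac{127}{72}$ ($S{\left(v,D \right)} = 127 \cdot \frac{1}{72} = \frac{127}{72}$)
$C{\left(J,X \right)} = -72$ ($C{\left(J,X \right)} = -4 - 68 = -72$)
$P{\left(j,B \right)} = - 4 B$
$L = - \frac{1798793}{72}$ ($L = \frac{127}{72} - 24985 = - \frac{1798793}{72} \approx -24983.0$)
$\frac{L}{C{\left(13,-6 \right)}} + \frac{P{\left(-171,130 \right)}}{-18872} = - \frac{1798793}{72 \left(-72\right)} + \frac{\left(-4\right) 130}{-18872} = \left(- \frac{1798793}{72}\right) \left(- \frac{1}{72}\right) - - \frac{65}{2359} = \frac{1798793}{5184} + \frac{65}{2359} = \frac{4243689647}{12229056}$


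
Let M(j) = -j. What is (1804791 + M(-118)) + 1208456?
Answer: 3013365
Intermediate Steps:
(1804791 + M(-118)) + 1208456 = (1804791 - 1*(-118)) + 1208456 = (1804791 + 118) + 1208456 = 1804909 + 1208456 = 3013365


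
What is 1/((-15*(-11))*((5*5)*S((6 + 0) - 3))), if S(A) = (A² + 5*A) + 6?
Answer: 1/123750 ≈ 8.0808e-6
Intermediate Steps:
S(A) = 6 + A² + 5*A
1/((-15*(-11))*((5*5)*S((6 + 0) - 3))) = 1/((-15*(-11))*((5*5)*(6 + ((6 + 0) - 3)² + 5*((6 + 0) - 3)))) = 1/(165*(25*(6 + (6 - 3)² + 5*(6 - 3)))) = 1/(165*(25*(6 + 3² + 5*3))) = 1/(165*(25*(6 + 9 + 15))) = 1/(165*(25*30)) = 1/(165*750) = 1/123750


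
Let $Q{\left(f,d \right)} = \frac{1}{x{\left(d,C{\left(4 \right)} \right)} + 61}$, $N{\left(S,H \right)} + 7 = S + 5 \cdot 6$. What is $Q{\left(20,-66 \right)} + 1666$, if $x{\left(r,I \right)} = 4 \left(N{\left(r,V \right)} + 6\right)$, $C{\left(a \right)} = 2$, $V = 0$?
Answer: $\frac{144941}{87} \approx 1666.0$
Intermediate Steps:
$N{\left(S,H \right)} = 23 + S$ ($N{\left(S,H \right)} = -7 + \left(S + 5 \cdot 6\right) = -7 + \left(S + 30\right) = -7 + \left(30 + S\right) = 23 + S$)
$x{\left(r,I \right)} = 116 + 4 r$ ($x{\left(r,I \right)} = 4 \left(\left(23 + r\right) + 6\right) = 4 \left(29 + r\right) = 116 + 4 r$)
$Q{\left(f,d \right)} = \frac{1}{177 + 4 d}$ ($Q{\left(f,d \right)} = \frac{1}{\left(116 + 4 d\right) + 61} = \frac{1}{177 + 4 d}$)
$Q{\left(20,-66 \right)} + 1666 = \frac{1}{177 + 4 \left(-66\right)} + 1666 = \frac{1}{177 - 264} + 1666 = \frac{1}{-87} + 1666 = - \frac{1}{87} + 1666 = \frac{144941}{87}$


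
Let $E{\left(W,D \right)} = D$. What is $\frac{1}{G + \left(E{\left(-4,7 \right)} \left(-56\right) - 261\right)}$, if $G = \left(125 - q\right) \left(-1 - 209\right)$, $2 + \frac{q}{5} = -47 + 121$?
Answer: $\frac{1}{48697} \approx 2.0535 \cdot 10^{-5}$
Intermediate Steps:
$q = 360$ ($q = -10 + 5 \left(-47 + 121\right) = -10 + 5 \cdot 74 = -10 + 370 = 360$)
$G = 49350$ ($G = \left(125 - 360\right) \left(-1 - 209\right) = \left(125 - 360\right) \left(-210\right) = \left(-235\right) \left(-210\right) = 49350$)
$\frac{1}{G + \left(E{\left(-4,7 \right)} \left(-56\right) - 261\right)} = \frac{1}{49350 + \left(7 \left(-56\right) - 261\right)} = \frac{1}{49350 - 653} = \frac{1}{48697}$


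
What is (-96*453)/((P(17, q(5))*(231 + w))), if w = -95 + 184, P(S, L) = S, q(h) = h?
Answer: -1359/170 ≈ -7.9941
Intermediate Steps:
w = 89
(-96*453)/((P(17, q(5))*(231 + w))) = (-96*453)/((17*(231 + 89))) = -43488/(17*320) = -43488/5440 = -43488*1/5440 = -1359/170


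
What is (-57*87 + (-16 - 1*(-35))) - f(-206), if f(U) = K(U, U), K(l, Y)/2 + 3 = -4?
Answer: -4926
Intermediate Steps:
K(l, Y) = -14 (K(l, Y) = -6 + 2*(-4) = -6 - 8 = -14)
f(U) = -14
(-57*87 + (-16 - 1*(-35))) - f(-206) = (-57*87 + (-16 - 1*(-35))) - 1*(-14) = (-4959 + (-16 + 35)) + 14 = (-4959 + 19) + 14 = -4940 + 14 = -4926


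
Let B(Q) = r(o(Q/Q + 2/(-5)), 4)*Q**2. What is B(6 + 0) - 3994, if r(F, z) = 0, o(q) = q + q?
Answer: -3994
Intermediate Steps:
o(q) = 2*q
B(Q) = 0 (B(Q) = 0*Q**2 = 0)
B(6 + 0) - 3994 = 0 - 3994 = -3994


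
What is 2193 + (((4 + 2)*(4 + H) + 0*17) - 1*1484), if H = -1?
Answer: 727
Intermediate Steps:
2193 + (((4 + 2)*(4 + H) + 0*17) - 1*1484) = 2193 + (((4 + 2)*(4 - 1) + 0*17) - 1*1484) = 2193 + ((6*3 + 0) - 1484) = 2193 + ((18 + 0) - 1484) = 2193 + (18 - 1484) = 2193 - 1466 = 727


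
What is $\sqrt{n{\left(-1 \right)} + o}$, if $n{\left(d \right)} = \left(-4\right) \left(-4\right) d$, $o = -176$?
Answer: $8 i \sqrt{3} \approx 13.856 i$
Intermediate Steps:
$n{\left(d \right)} = 16 d$
$\sqrt{n{\left(-1 \right)} + o} = \sqrt{16 \left(-1\right) - 176} = \sqrt{-16 - 176} = \sqrt{-192} = 8 i \sqrt{3}$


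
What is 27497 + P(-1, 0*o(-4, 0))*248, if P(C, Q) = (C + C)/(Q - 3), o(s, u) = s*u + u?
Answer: 82987/3 ≈ 27662.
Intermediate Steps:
o(s, u) = u + s*u
P(C, Q) = 2*C/(-3 + Q) (P(C, Q) = (2*C)/(-3 + Q) = 2*C/(-3 + Q))
27497 + P(-1, 0*o(-4, 0))*248 = 27497 + (2*(-1)/(-3 + 0*(0*(1 - 4))))*248 = 27497 + (2*(-1)/(-3 + 0*(0*(-3))))*248 = 27497 + (2*(-1)/(-3 + 0*0))*248 = 27497 + (2*(-1)/(-3 + 0))*248 = 27497 + (2*(-1)/(-3))*248 = 27497 + (2*(-1)*(-⅓))*248 = 27497 + (⅔)*248 = 27497 + 496/3 = 82987/3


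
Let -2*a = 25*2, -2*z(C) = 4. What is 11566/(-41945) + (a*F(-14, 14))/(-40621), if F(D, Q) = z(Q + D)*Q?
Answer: -71311998/243406835 ≈ -0.29297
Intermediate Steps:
z(C) = -2 (z(C) = -½*4 = -2)
F(D, Q) = -2*Q
a = -25 (a = -25*2/2 = -½*50 = -25)
11566/(-41945) + (a*F(-14, 14))/(-40621) = 11566/(-41945) - (-50)*14/(-40621) = 11566*(-1/41945) - 25*(-28)*(-1/40621) = -11566/41945 + 700*(-1/40621) = -11566/41945 - 100/5803 = -71311998/243406835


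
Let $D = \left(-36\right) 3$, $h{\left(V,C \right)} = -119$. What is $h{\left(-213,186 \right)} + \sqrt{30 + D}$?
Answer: $-119 + i \sqrt{78} \approx -119.0 + 8.8318 i$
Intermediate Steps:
$D = -108$
$h{\left(-213,186 \right)} + \sqrt{30 + D} = -119 + \sqrt{30 - 108} = -119 + \sqrt{-78} = -119 + i \sqrt{78}$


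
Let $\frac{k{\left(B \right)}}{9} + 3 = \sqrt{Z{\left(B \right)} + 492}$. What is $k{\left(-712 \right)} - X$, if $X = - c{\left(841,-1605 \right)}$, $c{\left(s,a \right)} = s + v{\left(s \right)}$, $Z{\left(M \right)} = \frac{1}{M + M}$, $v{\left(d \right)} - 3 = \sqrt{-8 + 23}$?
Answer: $817 + \sqrt{15} + \frac{9 \sqrt{62354023}}{356} \approx 1020.5$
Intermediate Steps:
$v{\left(d \right)} = 3 + \sqrt{15}$ ($v{\left(d \right)} = 3 + \sqrt{-8 + 23} = 3 + \sqrt{15}$)
$Z{\left(M \right)} = \frac{1}{2 M}$
$c{\left(s,a \right)} = 3 + s + \sqrt{15}$ ($c{\left(s,a \right)} = s + \left(3 + \sqrt{15}\right) = 3 + s + \sqrt{15}$)
$k{\left(B \right)} = -27 + 9 \sqrt{492 + \frac{1}{2 B}}$ ($k{\left(B \right)} = -27 + 9 \sqrt{\frac{1}{2 B} + 492} = -27 + 9 \sqrt{492 + \frac{1}{2 B}}$)
$X = -844 - \sqrt{15}$ ($X = - (3 + 841 + \sqrt{15}) = - (844 + \sqrt{15}) = -844 - \sqrt{15} \approx -847.87$)
$k{\left(-712 \right)} - X = \left(-27 + \frac{9 \sqrt{1968 + \frac{2}{-712}}}{2}\right) - \left(-844 - \sqrt{15}\right) = \left(-27 + \frac{9 \sqrt{1968 + 2 \left(- \frac{1}{712}\right)}}{2}\right) + \left(844 + \sqrt{15}\right) = \left(-27 + \frac{9 \sqrt{1968 - \frac{1}{356}}}{2}\right) + \left(844 + \sqrt{15}\right) = \left(-27 + \frac{9 \sqrt{\frac{700607}{356}}}{2}\right) + \left(844 + \sqrt{15}\right) = \left(-27 + \frac{9 \frac{\sqrt{62354023}}{178}}{2}\right) + \left(844 + \sqrt{15}\right) = \left(-27 + \frac{9 \sqrt{62354023}}{356}\right) + \left(844 + \sqrt{15}\right) = 817 + \sqrt{15} + \frac{9 \sqrt{62354023}}{356}$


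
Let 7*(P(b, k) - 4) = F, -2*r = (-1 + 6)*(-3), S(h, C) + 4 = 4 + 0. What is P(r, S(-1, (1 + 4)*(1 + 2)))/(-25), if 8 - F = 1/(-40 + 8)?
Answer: -1153/5600 ≈ -0.20589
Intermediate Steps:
S(h, C) = 0 (S(h, C) = -4 + (4 + 0) = -4 + 4 = 0)
F = 257/32 (F = 8 - 1/(-40 + 8) = 8 - 1/(-32) = 8 - 1*(-1/32) = 8 + 1/32 = 257/32 ≈ 8.0313)
r = 15/2 (r = -(-1 + 6)*(-3)/2 = -5*(-3)/2 = -½*(-15) = 15/2 ≈ 7.5000)
P(b, k) = 1153/224 (P(b, k) = 4 + (⅐)*(257/32) = 4 + 257/224 = 1153/224)
P(r, S(-1, (1 + 4)*(1 + 2)))/(-25) = (1153/224)/(-25) = (1153/224)*(-1/25) = -1153/5600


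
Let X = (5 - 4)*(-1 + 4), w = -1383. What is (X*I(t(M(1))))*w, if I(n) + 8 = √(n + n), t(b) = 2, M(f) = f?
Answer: 24894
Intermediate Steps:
I(n) = -8 + √2*√n (I(n) = -8 + √(n + n) = -8 + √(2*n) = -8 + √2*√n)
X = 3 (X = 1*3 = 3)
(X*I(t(M(1))))*w = (3*(-8 + √2*√2))*(-1383) = (3*(-8 + 2))*(-1383) = (3*(-6))*(-1383) = -18*(-1383) = 24894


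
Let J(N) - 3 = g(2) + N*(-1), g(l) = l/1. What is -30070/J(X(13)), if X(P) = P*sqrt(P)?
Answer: 75175/1086 + 195455*sqrt(13)/1086 ≈ 718.14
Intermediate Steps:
X(P) = P**(3/2)
g(l) = l (g(l) = l*1 = l)
J(N) = 5 - N (J(N) = 3 + (2 + N*(-1)) = 3 + (2 - N) = 5 - N)
-30070/J(X(13)) = -30070/(5 - 13**(3/2)) = -30070/(5 - 13*sqrt(13))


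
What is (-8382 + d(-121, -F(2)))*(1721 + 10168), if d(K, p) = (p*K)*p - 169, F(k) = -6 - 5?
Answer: -275729688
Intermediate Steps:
F(k) = -11
d(K, p) = -169 + K*p**2 (d(K, p) = (K*p)*p - 169 = K*p**2 - 169 = -169 + K*p**2)
(-8382 + d(-121, -F(2)))*(1721 + 10168) = (-8382 + (-169 - 121*(-1*(-11))**2))*(1721 + 10168) = (-8382 + (-169 - 121*11**2))*11889 = (-8382 + (-169 - 121*121))*11889 = (-8382 + (-169 - 14641))*11889 = (-8382 - 14810)*11889 = -23192*11889 = -275729688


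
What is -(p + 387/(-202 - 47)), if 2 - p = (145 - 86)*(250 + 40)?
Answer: 1420093/83 ≈ 17110.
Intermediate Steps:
p = -17108 (p = 2 - (145 - 86)*(250 + 40) = 2 - 59*290 = 2 - 1*17110 = 2 - 17110 = -17108)
-(p + 387/(-202 - 47)) = -(-17108 + 387/(-202 - 47)) = -(-17108 + 387/(-249)) = -(-17108 + 387*(-1/249)) = -(-17108 - 129/83) = -1*(-1420093/83) = 1420093/83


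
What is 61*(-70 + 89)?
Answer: 1159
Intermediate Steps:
61*(-70 + 89) = 61*19 = 1159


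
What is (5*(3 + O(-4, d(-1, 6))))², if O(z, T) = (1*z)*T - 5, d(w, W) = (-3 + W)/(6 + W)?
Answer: 225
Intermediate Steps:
d(w, W) = (-3 + W)/(6 + W)
O(z, T) = -5 + T*z (O(z, T) = z*T - 5 = T*z - 5 = -5 + T*z)
(5*(3 + O(-4, d(-1, 6))))² = (5*(3 + (-5 + ((-3 + 6)/(6 + 6))*(-4))))² = (5*(3 + (-5 + (3/12)*(-4))))² = (5*(3 + (-5 + ((1/12)*3)*(-4))))² = (5*(3 + (-5 + (¼)*(-4))))² = (5*(3 + (-5 - 1)))² = (5*(3 - 6))² = (5*(-3))² = (-15)² = 225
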